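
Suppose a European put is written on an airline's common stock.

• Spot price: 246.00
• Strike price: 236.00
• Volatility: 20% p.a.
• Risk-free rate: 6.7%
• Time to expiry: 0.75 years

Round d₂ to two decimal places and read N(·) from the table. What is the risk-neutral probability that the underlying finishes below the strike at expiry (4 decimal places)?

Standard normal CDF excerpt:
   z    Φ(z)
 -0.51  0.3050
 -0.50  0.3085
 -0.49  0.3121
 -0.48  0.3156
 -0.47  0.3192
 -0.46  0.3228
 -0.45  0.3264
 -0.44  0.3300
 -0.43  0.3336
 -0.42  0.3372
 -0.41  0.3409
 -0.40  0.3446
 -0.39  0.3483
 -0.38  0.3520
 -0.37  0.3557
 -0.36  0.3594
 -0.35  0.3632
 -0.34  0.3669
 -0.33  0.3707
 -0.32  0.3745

0.3300

T = 0.75;  σ√T = 0.1732
d₁ = [ln(246/236) + (0.067 + 0.2²/2)·0.75] / 0.1732 = [0.0415 + 0.0653] / 0.1732 = 0.6163 ⇒ 0.62
d₂ = d₁ − σ√T = 0.6163 − 0.1732 = 0.4431 ⇒ 0.44
Pr(exercise) under Q = N(−d₂) = N(-0.44) = 0.3300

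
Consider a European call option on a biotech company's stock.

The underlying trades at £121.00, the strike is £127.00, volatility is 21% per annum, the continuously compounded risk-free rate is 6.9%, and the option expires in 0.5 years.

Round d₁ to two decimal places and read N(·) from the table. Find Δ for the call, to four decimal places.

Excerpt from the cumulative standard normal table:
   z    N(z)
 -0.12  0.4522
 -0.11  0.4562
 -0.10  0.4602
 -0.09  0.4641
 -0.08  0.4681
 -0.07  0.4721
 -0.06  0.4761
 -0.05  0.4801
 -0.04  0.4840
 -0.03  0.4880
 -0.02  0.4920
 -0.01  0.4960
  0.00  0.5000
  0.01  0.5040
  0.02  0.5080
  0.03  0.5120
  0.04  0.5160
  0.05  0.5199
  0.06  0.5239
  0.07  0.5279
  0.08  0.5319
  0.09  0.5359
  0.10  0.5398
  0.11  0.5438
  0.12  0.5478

σ√T = 0.21 × 0.7071 = 0.1485
d₁ = [ln(121/127) + (0.069 + 0.21²/2)·0.5] / 0.1485 = [-0.0484 + 0.0455] / 0.1485 = -0.0193 → -0.02
N(d₁) = N(-0.02) = 0.4920
Δ_call = N(d₁) = 0.4920

0.4920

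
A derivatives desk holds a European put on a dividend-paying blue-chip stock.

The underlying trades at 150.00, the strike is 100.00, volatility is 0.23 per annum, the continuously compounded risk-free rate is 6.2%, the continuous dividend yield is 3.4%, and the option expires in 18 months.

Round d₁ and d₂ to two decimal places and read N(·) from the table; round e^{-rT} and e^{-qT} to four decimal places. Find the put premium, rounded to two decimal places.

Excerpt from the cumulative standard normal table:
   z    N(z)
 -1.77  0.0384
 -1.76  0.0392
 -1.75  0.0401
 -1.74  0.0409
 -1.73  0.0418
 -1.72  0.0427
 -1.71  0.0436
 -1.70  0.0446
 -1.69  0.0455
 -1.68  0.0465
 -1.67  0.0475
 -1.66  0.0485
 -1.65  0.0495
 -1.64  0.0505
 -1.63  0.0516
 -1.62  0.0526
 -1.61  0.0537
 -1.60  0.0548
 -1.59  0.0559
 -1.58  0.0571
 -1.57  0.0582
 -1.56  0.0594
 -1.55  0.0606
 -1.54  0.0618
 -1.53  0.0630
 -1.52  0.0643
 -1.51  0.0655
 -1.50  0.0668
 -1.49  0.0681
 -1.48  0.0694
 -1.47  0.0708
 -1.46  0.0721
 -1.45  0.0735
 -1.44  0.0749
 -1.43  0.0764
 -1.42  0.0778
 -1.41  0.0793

σ√T = 0.23·√1.5 = 0.2817
d₁ = [ln(150/100) + (0.062 − 0.034 + 0.23²/2)·1.5] / 0.2817 = [0.4055 + 0.0817] / 0.2817 = 1.7293 which rounds to 1.73
d₂ = d₁ − σ√T = 1.7293 − 0.2817 = 1.4476 which rounds to 1.45
exp(−qT) = exp(−0.034·1.5) = 0.9503;  exp(−rT) = exp(−0.062·1.5) = 0.9112
N(−d₂) = N(-1.45) = 0.0735;  N(−d₁) = N(-1.73) = 0.0418
P = 100·0.9112·0.0735 − 150·0.9503·0.0418 = 6.6973 − 5.9584 = 0.7389

0.74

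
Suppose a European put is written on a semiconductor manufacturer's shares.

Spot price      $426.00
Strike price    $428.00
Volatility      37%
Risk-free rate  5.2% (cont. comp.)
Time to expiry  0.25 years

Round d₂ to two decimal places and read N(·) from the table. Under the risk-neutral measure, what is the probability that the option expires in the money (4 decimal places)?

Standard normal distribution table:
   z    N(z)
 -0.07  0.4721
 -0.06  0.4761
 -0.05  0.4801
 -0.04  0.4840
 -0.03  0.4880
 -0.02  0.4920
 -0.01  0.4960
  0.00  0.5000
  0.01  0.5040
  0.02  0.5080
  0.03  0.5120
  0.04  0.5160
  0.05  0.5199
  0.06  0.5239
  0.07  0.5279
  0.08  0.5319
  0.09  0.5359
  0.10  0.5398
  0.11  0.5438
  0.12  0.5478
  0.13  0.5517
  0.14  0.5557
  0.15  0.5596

T = 0.25;  σ√T = 0.1850
d₁ = [ln(426/428) + (0.052 + 0.37²/2)·0.25] / 0.1850 = [-0.0047 + 0.0301] / 0.1850 = 0.1375 ⇒ 0.14
d₂ = d₁ − σ√T = 0.1375 − 0.1850 = -0.0475 ⇒ -0.05
Risk-neutral Pr[S_T < K] = N(−d₂) = N(0.05) = 0.5199

0.5199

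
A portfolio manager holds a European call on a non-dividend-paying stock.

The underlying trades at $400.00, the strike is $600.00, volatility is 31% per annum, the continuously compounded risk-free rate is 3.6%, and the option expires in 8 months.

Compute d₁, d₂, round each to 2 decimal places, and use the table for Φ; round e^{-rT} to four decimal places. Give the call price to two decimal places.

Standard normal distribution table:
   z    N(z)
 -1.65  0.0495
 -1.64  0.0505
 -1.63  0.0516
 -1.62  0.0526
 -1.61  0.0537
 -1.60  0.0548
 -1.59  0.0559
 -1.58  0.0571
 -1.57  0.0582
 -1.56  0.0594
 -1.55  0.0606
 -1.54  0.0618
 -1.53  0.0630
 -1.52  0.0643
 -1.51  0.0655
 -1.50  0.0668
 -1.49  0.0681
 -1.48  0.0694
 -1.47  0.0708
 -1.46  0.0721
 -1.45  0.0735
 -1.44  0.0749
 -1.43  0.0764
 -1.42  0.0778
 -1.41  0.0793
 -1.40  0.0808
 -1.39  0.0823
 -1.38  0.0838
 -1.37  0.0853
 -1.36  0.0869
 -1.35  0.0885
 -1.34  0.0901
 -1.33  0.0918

T = 0.6667;  σ√T = 0.2531
d₁ = [ln(400/600) + (0.036 + ½·0.31²)·0.6667] / (σ√T) = (-0.4055 + 0.0560) / 0.2531 = -1.3805 which rounds to -1.38
d₂ = -1.3805 − 0.2531 = -1.6336 which rounds to -1.63
e^(−rT) = e^(−0.036·0.6667) = 0.9763
N(d₁) = N(-1.38) = 0.0838;  N(d₂) = N(-1.63) = 0.0516
C = 400·0.0838 − 600·0.9763·0.0516 = 33.5200 − 30.2262 = 3.2938

$3.29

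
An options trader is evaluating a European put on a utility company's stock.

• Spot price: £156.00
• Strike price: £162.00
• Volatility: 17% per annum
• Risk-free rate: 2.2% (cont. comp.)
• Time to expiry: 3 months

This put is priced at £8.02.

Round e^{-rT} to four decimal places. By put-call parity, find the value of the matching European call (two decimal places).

£2.91

e^(−rT) = e^(−0.022·0.25) = 0.9945
Put-call parity: C − P = S − K·e^(−rT) = 156 − 162·0.9945 = 156 − 161.1090 = -5.1090
C = P + (C − P) = 8.02 + (-5.1090) = 2.9110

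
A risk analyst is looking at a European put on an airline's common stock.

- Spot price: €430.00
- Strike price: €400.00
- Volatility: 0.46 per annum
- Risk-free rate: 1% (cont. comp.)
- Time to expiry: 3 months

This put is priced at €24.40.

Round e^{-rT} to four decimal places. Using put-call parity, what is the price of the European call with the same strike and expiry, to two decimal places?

exp(−rT) = exp(−0.01·0.25) = 0.9975
Put-call parity: C − P = S − K·e^(−rT) = 430 − 400·0.9975 = 430 − 399.0000 = 31.0000
C = P + (C − P) = 24.40 + (31.0000) = 55.4000

€55.40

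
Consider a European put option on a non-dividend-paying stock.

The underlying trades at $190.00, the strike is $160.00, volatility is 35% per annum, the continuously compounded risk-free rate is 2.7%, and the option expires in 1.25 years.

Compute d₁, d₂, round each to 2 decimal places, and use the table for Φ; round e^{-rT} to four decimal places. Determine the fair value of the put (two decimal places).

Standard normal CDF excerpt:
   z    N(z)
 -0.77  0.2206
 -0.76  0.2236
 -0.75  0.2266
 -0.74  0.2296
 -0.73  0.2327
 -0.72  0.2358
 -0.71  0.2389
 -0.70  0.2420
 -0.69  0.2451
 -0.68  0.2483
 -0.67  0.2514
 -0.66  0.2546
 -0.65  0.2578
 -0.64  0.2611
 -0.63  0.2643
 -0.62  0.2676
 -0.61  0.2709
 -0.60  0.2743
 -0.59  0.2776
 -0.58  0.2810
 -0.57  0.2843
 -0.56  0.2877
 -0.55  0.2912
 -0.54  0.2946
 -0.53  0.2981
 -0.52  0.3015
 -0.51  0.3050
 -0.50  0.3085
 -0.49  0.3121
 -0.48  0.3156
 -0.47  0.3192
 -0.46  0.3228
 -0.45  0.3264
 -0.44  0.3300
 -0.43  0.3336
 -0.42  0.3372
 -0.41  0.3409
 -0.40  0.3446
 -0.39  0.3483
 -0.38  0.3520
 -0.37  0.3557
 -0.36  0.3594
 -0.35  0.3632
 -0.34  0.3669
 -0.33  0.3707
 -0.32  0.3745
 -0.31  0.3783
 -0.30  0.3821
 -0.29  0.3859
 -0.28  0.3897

$12.54

T = 1.25;  σ√T = 0.3913
d₁ = [ln(190/160) + (0.027 + ½·0.35²)·1.25] / (σ√T) = (0.1719 + 0.1103) / 0.3913 = 0.7211 ⇒ 0.72
d₂ = 0.7211 − 0.3913 = 0.3298 ⇒ 0.33
exp(−rT) = exp(−0.027·1.25) = 0.9668
P = 160·0.9668·N(-0.33) − 190·N(-0.72) = 160·0.9668·0.3707 − 190·0.2358 = 57.3428 − 44.8020 = 12.5408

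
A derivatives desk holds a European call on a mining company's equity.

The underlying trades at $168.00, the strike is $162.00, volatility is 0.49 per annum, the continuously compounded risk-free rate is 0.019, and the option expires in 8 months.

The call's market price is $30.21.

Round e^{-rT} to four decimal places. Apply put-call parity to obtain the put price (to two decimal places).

$22.17

exp(−rT) = exp(−0.019·0.6667) = 0.9874
Put-call parity: C − P = S − K·e^(−rT) = 168 − 162·0.9874 = 168 − 159.9588 = 8.0412
P = C − (C − P) = 30.21 − (8.0412) = 22.1688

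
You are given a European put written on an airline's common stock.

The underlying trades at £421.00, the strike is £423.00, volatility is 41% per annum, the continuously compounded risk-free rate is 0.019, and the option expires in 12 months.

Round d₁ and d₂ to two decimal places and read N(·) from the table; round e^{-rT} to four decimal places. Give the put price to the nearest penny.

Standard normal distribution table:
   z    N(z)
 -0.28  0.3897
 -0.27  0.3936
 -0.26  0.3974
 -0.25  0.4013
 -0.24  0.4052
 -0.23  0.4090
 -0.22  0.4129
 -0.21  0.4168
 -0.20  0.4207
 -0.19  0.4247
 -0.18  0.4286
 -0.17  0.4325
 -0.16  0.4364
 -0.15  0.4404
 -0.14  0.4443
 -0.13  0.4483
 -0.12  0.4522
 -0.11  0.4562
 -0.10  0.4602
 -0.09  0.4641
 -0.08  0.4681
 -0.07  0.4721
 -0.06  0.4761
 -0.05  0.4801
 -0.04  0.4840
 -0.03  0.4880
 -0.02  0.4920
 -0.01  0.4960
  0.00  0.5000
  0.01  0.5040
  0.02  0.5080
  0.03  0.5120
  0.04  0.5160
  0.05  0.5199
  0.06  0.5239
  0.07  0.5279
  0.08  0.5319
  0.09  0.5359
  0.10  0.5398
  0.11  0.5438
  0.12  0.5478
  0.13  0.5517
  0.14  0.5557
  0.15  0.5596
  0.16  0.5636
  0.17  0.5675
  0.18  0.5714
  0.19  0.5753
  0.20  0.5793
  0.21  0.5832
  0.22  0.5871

£64.95

σ√T = 0.41 × 1.0000 = 0.4100
d₁ = [ln(421/423) + (0.019 + 0.41²/2)·1] / 0.4100 = [-0.0047 + 0.1030] / 0.4100 = 0.2398 ≈ 0.24
d₂ = d₁ − σ√T = 0.2398 − 0.4100 = -0.1702 ≈ -0.17
exp(−rT) = exp(−0.019·1) = 0.9812
N(−d₂) = N(0.17) = 0.5675;  N(−d₁) = N(-0.24) = 0.4052
P = 423·0.9812·0.5675 − 421·0.4052 = 235.5395 − 170.5892 = 64.9503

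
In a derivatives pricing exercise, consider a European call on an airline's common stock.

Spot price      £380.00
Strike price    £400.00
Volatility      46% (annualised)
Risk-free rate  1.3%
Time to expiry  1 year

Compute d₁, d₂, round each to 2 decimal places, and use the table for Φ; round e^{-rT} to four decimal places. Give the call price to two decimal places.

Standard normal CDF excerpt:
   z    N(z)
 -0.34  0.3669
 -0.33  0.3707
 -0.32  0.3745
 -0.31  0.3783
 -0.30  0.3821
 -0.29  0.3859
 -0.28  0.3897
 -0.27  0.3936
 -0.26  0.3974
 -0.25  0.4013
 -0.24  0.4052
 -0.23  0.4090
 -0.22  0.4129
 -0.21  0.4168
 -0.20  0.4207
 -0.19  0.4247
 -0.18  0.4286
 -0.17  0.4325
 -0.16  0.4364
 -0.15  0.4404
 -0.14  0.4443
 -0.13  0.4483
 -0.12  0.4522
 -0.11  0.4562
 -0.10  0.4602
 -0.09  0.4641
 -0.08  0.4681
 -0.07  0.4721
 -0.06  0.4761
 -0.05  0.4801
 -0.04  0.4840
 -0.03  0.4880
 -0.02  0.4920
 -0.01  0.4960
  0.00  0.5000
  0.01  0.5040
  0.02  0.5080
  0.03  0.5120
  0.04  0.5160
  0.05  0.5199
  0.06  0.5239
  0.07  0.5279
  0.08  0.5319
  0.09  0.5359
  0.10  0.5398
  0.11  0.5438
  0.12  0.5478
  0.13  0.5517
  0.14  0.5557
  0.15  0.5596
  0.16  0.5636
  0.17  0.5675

£63.28

σ√T = 0.46 × 1.0000 = 0.4600
d₁ = [ln(380/400) + (0.013 + ½·0.46²)·1] / (σ√T) = (-0.0513 + 0.1188) / 0.4600 = 0.1468 which rounds to 0.15
d₂ = 0.1468 − 0.4600 = -0.3132 which rounds to -0.31
e^(−rT) = e^(−0.013·1) = 0.9871
N(d₁) = N(0.15) = 0.5596;  N(d₂) = N(-0.31) = 0.3783
C = 380·0.5596 − 400·0.9871·0.3783 = 212.6480 − 149.3680 = 63.2800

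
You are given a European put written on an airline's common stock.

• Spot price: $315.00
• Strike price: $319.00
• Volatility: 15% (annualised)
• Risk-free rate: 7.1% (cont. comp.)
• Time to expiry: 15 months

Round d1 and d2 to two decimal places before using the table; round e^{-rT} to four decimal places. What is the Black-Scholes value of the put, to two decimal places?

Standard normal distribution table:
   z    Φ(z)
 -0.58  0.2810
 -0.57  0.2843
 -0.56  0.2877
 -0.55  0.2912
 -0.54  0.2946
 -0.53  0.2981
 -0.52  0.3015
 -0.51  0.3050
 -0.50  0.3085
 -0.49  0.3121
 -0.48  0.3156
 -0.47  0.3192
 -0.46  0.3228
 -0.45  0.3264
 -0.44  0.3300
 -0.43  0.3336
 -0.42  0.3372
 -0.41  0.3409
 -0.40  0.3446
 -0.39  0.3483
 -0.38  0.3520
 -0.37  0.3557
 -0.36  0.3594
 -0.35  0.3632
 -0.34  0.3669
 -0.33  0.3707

$11.04

σ√T = 0.15·√1.25 = 0.1677
d₁ = [ln(315/319) + (0.071 + ½·0.15²)·1.25] / (σ√T) = (-0.0126 + 0.1028) / 0.1677 = 0.5378 ⇒ 0.54
d₂ = 0.5378 − 0.1677 = 0.3701 ⇒ 0.37
exp(−rT) = exp(−0.071·1.25) = 0.9151
P = 319·0.9151·N(-0.37) − 315·N(-0.54) = 319·0.9151·0.3557 − 315·0.2946 = 103.8348 − 92.7990 = 11.0358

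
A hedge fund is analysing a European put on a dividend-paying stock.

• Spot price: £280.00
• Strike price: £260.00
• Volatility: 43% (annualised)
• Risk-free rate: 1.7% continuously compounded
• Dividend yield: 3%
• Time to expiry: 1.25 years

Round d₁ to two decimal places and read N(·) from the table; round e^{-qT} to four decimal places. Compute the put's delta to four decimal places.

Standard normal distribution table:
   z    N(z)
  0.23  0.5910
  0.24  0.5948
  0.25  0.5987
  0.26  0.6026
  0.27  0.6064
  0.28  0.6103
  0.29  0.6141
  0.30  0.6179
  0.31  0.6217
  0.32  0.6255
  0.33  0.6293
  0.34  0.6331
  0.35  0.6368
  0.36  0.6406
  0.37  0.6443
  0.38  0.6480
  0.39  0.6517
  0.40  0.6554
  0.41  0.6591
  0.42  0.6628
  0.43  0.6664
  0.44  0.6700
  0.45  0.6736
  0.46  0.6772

-0.3462

σ√T = 0.43 × 1.1180 = 0.4808
d₁ = [ln(280/260) + (0.017 − 0.03 + 0.43²/2)·1.25] / 0.4808 = [0.0741 + 0.0993] / 0.4808 = 0.3607 ≈ 0.36
N(d₁) = N(0.36) = 0.6406
Δ_put = e^(−qT)·(N(d₁) − 1) = 0.9632·(0.6406 − 1) = -0.3462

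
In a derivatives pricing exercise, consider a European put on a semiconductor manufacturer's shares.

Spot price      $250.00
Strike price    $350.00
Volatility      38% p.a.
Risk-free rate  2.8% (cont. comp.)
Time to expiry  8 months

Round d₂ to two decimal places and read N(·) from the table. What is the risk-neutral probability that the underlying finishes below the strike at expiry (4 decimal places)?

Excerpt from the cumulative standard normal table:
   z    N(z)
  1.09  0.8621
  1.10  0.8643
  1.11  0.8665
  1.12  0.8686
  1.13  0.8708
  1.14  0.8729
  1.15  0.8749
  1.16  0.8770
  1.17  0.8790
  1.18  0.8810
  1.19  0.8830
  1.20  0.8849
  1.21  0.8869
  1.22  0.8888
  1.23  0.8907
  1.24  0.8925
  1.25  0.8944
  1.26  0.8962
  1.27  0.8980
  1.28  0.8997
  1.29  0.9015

0.8810

σ√T = 0.38 × 0.8165 = 0.3103
d₁ = [ln(250/350) + (0.028 + ½·0.38²)·0.6667] / (σ√T) = (-0.3365 + 0.0668) / 0.3103 = -0.8692 → -0.87
d₂ = -0.8692 − 0.3103 = -1.1794 → -1.18
Pr(exercise) under Q = N(−d₂) = N(1.18) = 0.8810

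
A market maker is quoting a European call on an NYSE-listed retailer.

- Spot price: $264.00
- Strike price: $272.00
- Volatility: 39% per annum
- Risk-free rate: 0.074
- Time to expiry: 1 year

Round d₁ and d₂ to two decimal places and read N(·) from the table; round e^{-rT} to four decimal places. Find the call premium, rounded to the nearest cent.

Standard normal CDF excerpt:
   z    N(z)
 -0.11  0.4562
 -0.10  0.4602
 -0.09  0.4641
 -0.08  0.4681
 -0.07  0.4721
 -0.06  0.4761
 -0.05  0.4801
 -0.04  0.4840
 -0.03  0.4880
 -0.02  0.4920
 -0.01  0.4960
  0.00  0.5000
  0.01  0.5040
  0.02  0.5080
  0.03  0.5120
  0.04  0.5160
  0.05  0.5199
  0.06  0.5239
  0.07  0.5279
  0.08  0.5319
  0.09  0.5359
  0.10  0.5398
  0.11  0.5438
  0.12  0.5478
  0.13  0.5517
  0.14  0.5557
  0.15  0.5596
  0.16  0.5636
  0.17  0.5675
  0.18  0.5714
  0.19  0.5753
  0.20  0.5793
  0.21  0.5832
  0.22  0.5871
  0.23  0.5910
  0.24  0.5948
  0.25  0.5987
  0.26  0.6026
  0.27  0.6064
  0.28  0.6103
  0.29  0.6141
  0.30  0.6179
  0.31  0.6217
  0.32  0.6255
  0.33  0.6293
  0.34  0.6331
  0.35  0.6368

$45.88

σ√T = 0.39 × 1.0000 = 0.3900
d₁ = [ln(264/272) + (0.074 + ½·0.39²)·1] / (σ√T) = (-0.0299 + 0.1501) / 0.3900 = 0.3082 → 0.31
d₂ = 0.3082 − 0.3900 = -0.0818 → -0.08
exp(−rT) = exp(−0.074·1) = 0.9287
N(d₁) = N(0.31) = 0.6217;  N(d₂) = N(-0.08) = 0.4681
C = 264·0.6217 − 272·0.9287·0.4681 = 164.1288 − 118.2451 = 45.8837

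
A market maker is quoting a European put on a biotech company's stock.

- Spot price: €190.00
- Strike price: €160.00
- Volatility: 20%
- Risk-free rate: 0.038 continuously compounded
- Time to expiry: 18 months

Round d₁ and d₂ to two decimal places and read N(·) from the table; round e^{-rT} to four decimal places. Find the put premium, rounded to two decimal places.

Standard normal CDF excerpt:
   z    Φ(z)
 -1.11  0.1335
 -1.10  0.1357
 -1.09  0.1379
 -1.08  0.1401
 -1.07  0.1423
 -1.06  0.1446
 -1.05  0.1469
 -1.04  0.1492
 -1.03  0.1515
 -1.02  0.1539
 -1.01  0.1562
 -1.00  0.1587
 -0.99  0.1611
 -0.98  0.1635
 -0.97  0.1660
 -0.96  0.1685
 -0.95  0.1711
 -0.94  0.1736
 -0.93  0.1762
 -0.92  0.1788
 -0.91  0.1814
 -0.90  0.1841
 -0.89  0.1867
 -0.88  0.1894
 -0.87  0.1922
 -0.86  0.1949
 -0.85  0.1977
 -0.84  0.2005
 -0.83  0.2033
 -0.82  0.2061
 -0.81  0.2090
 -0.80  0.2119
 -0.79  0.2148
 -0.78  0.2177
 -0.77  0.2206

σ√T = 0.2 × 1.2247 = 0.2449
d₁ = [ln(190/160) + (0.038 + 0.2²/2)·1.5] / 0.2449 = [0.1719 + 0.0870] / 0.2449 = 1.0568 ⇒ 1.06
d₂ = d₁ − σ√T = 1.0568 − 0.2449 = 0.8118 ⇒ 0.81
exp(−rT) = exp(−0.038·1.5) = 0.9446
N(−d₂) = N(-0.81) = 0.2090;  N(−d₁) = N(-1.06) = 0.1446
P = 160·0.9446·0.2090 − 190·0.1446 = 31.5874 − 27.4740 = 4.1134

€4.11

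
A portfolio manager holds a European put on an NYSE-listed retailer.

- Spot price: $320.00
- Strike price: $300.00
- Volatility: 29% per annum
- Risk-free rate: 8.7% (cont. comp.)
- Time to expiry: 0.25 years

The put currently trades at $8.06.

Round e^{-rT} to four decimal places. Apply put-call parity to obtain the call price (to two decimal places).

exp(−rT) = exp(−0.087·0.25) = 0.9785
Put-call parity: C − P = S − K·e^(−rT) = 320 − 300·0.9785 = 320 − 293.5500 = 26.4500
C = P + (C − P) = 8.06 + (26.4500) = 34.5100

$34.51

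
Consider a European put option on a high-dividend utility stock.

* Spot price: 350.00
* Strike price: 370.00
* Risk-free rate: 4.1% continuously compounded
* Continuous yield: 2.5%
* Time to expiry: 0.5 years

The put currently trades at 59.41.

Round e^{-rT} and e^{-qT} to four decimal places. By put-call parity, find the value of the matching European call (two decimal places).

42.58

e^(−qT) = e^(−0.025·0.5) = 0.9876;  e^(−rT) = e^(−0.041·0.5) = 0.9797
Put-call parity: C − P = S·e^(−qT) − K·e^(−rT) = 350·0.9876 − 370·0.9797 = 345.6600 − 362.4890 = -16.8290
C = P + (C − P) = 59.41 + (-16.8290) = 42.5810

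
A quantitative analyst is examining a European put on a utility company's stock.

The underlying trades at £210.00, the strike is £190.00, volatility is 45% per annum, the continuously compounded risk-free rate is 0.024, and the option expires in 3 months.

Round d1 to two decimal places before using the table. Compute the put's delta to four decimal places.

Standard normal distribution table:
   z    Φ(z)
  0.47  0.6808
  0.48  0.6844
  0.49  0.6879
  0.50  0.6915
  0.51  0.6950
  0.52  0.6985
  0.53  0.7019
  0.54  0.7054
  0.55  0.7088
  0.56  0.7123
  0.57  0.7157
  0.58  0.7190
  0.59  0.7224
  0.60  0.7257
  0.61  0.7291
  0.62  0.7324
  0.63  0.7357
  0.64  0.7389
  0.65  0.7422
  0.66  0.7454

T = 0.25;  σ√T = 0.2250
d₁ = [ln(210/190) + (0.024 + 0.45²/2)·0.25] / 0.2250 = [0.1001 + 0.0313] / 0.2250 = 0.5840 → 0.58
N(d₁) = N(0.58) = 0.7190
Δ_put = N(d₁) − 1 = 0.7190 − 1 = -0.2810

-0.2810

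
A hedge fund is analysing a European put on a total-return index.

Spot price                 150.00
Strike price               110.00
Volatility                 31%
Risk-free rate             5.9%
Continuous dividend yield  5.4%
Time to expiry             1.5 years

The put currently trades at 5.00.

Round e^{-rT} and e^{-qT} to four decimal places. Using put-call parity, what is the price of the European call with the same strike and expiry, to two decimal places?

42.65

exp(−qT) = exp(−0.054·1.5) = 0.9222;  exp(−rT) = exp(−0.059·1.5) = 0.9153
Put-call parity: C − P = S·e^(−qT) − K·e^(−rT) = 150·0.9222 − 110·0.9153 = 138.3300 − 100.6830 = 37.6470
C = P + (C − P) = 5.00 + (37.6470) = 42.6470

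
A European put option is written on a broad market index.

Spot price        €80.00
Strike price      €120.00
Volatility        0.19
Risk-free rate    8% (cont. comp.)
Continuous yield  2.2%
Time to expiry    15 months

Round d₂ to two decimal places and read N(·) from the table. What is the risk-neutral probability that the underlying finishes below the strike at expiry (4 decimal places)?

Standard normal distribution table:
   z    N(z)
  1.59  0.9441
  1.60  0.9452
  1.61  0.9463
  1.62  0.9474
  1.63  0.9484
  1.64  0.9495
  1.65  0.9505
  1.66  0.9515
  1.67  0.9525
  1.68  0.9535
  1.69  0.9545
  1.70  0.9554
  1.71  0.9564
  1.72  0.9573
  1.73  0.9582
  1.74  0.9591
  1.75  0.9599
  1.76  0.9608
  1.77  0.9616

0.9525

σ√T = 0.19·√1.25 = 0.2124
d₁ = [ln(80/120) + (0.08 − 0.022 + 0.19²/2)·1.25] / 0.2124 = [-0.4055 + 0.0951] / 0.2124 = -1.4612 ⇒ -1.46
d₂ = d₁ − σ√T = -1.4612 − 0.2124 = -1.6737 ⇒ -1.67
Pr(exercise) under Q = N(−d₂) = N(1.67) = 0.9525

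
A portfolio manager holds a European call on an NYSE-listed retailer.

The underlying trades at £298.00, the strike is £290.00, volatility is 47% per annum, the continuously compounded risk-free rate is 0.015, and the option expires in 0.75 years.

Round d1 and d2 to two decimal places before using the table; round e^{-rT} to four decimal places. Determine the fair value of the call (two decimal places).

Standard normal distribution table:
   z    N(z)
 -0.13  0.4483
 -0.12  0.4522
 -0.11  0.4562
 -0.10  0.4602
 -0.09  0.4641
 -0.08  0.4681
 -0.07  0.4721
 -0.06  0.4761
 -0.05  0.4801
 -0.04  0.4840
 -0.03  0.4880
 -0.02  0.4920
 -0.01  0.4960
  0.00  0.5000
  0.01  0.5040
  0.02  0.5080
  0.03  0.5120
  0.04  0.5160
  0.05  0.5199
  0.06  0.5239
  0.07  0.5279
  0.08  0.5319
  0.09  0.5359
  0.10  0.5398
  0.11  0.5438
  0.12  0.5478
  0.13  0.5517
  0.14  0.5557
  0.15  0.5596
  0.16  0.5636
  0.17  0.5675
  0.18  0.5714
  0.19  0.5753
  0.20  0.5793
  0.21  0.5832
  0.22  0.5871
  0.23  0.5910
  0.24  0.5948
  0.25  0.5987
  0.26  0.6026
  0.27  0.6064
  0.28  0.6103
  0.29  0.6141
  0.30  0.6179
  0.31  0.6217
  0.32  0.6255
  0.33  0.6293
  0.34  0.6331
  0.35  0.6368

T = 0.75;  σ√T = 0.4070
d₁ = [ln(298/290) + (0.015 + 0.47²/2)·0.75] / 0.4070 = [0.0272 + 0.0941] / 0.4070 = 0.2980 → 0.30
d₂ = d₁ − σ√T = 0.2980 − 0.4070 = -0.1090 → -0.11
e^(−rT) = e^(−0.015·0.75) = 0.9888
N(d₁) = N(0.30) = 0.6179;  N(d₂) = N(-0.11) = 0.4562
C = 298·0.6179 − 290·0.9888·0.4562 = 184.1342 − 130.8163 = 53.3179

£53.32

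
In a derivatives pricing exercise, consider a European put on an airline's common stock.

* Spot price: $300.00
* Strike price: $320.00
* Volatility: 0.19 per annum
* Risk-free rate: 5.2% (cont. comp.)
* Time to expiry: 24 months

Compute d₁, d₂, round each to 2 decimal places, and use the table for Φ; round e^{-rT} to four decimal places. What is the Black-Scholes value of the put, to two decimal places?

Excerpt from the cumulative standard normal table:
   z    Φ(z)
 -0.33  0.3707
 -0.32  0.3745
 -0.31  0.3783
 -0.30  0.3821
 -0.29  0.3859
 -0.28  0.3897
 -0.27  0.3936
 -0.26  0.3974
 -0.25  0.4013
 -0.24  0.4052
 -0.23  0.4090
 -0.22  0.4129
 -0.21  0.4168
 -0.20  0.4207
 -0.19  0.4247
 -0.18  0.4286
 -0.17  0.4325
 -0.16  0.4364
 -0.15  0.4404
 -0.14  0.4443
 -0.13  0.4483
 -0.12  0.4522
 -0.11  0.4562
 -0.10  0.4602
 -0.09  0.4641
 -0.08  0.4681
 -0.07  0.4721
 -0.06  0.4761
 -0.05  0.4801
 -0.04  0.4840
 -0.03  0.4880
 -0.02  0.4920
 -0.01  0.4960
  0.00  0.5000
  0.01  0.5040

$26.13

σ√T = 0.19 × 1.4142 = 0.2687
d₁ = [ln(300/320) + (0.052 + ½·0.19²)·2] / (σ√T) = (-0.0645 + 0.1401) / 0.2687 = 0.2812 ≈ 0.28
d₂ = 0.2812 − 0.2687 = 0.0125 ≈ 0.01
e^(−rT) = e^(−0.052·2) = 0.9012
N(−d₂) = N(-0.01) = 0.4960;  N(−d₁) = N(-0.28) = 0.3897
P = 320·0.9012·0.4960 − 300·0.3897 = 143.0385 − 116.9100 = 26.1285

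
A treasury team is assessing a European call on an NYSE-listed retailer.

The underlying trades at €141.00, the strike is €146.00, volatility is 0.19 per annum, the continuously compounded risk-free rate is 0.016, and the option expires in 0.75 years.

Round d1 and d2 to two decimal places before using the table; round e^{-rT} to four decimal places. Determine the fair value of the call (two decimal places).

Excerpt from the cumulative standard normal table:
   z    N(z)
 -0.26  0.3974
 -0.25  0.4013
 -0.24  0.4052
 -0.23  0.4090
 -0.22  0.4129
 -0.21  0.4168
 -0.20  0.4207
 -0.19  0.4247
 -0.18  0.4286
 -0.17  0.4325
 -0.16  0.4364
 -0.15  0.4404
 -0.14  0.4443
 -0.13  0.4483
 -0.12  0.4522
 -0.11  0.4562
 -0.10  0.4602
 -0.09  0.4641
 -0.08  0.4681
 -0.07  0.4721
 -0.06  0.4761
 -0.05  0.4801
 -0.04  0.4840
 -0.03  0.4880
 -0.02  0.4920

€7.56

T = 0.75;  σ√T = 0.1645
ln(S/K) + (r + σ²/2)T = ln(141/146) + (0.016 + 0.19²/2)·0.75 = -0.0348 + 0.0255 = -0.0093
d₁ = -0.0093 / 0.1645 = -0.0566 which rounds to -0.06
d₂ = d₁ − σ√T = -0.0566 − 0.1645 = -0.2211 which rounds to -0.22
e^(−rT) = e^(−0.016·0.75) = 0.9881
N(d₁) = N(-0.06) = 0.4761;  N(d₂) = N(-0.22) = 0.4129
C = 141·0.4761 − 146·0.9881·0.4129 = 67.1301 − 59.5660 = 7.5641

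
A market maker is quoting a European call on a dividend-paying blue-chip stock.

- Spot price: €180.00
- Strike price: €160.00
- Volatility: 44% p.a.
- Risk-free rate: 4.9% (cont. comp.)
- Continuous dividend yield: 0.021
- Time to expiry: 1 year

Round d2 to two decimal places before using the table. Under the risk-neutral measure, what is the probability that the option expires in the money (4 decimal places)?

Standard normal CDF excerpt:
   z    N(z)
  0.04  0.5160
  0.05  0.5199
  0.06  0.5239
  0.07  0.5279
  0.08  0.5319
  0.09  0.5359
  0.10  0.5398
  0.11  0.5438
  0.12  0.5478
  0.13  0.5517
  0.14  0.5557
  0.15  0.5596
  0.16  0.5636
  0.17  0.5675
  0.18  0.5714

σ√T = 0.44·√1 = 0.4400
d₁ = [ln(180/160) + (0.049 − 0.021 + ½·0.44²)·1] / (σ√T) = (0.1178 + 0.1248) / 0.4400 = 0.5513 → 0.55
d₂ = 0.5513 − 0.4400 = 0.1113 → 0.11
Risk-neutral Pr[S_T > K] = N(d₂) = N(0.11) = 0.5438

0.5438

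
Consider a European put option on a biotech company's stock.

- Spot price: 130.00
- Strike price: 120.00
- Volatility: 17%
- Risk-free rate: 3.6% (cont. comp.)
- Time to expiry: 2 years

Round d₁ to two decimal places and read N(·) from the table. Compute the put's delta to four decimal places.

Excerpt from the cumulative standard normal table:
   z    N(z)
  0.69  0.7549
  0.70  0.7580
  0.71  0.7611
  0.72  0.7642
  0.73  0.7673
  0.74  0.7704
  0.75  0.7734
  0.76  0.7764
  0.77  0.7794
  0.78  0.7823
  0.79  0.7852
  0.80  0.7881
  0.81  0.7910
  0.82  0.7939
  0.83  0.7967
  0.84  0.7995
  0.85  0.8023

-0.2266

T = 2;  σ√T = 0.2404
d₁ = [ln(130/120) + (0.036 + ½·0.17²)·2] / (σ√T) = (0.0800 + 0.1009) / 0.2404 = 0.7526 → 0.75
N(d₁) = N(0.75) = 0.7734
Δ_put = N(d₁) − 1 = 0.7734 − 1 = -0.2266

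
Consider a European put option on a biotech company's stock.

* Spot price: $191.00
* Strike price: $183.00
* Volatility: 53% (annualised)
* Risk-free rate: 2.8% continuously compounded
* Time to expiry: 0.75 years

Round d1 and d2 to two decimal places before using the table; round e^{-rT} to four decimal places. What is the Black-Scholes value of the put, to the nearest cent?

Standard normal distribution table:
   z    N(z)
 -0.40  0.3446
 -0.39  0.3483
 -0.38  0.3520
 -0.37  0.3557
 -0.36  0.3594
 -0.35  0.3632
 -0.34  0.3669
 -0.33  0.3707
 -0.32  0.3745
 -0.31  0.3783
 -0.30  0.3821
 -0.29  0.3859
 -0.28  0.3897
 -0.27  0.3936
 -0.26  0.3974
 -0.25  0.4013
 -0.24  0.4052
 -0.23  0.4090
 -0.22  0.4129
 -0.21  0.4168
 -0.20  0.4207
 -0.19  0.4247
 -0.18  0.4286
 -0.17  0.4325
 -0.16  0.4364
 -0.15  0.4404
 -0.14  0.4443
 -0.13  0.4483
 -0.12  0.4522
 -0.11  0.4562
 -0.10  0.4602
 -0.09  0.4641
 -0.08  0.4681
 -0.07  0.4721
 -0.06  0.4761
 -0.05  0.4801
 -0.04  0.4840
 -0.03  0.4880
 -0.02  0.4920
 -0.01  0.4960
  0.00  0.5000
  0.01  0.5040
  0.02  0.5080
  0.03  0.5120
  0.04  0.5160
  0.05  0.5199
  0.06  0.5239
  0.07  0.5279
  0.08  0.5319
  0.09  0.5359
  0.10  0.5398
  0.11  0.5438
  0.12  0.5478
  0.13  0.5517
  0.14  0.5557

σ√T = 0.53·√0.75 = 0.4590
d₁ = [ln(191/183) + (0.028 + ½·0.53²)·0.75] / (σ√T) = (0.0428 + 0.1263) / 0.4590 = 0.3685 ≈ 0.37
d₂ = 0.3685 − 0.4590 = -0.0905 ≈ -0.09
exp(−rT) = exp(−0.028·0.75) = 0.9792
N(−d₂) = N(0.09) = 0.5359;  N(−d₁) = N(-0.37) = 0.3557
P = 183·0.9792·0.5359 − 191·0.3557 = 96.0299 − 67.9387 = 28.0912

$28.09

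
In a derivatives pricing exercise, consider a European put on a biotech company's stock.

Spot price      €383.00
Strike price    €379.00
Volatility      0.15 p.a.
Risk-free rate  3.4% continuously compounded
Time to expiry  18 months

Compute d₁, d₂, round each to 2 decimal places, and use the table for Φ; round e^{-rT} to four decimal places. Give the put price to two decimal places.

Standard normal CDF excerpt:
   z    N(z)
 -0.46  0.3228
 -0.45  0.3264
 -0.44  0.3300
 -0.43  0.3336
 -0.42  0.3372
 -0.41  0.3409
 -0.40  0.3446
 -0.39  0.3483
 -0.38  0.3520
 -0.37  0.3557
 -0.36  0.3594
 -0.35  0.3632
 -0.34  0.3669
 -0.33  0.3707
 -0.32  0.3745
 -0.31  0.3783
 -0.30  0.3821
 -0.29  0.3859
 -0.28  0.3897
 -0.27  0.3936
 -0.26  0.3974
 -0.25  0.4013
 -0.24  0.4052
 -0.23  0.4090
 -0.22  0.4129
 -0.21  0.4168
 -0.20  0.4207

€18.17

σ√T = 0.15·√1.5 = 0.1837
d₁ = [ln(383/379) + (0.034 + 0.15²/2)·1.5] / 0.1837 = [0.0105 + 0.0679] / 0.1837 = 0.4266 ⇒ 0.43
d₂ = d₁ − σ√T = 0.4266 − 0.1837 = 0.2429 ⇒ 0.24
exp(−rT) = exp(−0.034·1.5) = 0.9503
N(−d₂) = N(-0.24) = 0.4052;  N(−d₁) = N(-0.43) = 0.3336
P = 379·0.9503·0.4052 − 383·0.3336 = 145.9383 − 127.7688 = 18.1695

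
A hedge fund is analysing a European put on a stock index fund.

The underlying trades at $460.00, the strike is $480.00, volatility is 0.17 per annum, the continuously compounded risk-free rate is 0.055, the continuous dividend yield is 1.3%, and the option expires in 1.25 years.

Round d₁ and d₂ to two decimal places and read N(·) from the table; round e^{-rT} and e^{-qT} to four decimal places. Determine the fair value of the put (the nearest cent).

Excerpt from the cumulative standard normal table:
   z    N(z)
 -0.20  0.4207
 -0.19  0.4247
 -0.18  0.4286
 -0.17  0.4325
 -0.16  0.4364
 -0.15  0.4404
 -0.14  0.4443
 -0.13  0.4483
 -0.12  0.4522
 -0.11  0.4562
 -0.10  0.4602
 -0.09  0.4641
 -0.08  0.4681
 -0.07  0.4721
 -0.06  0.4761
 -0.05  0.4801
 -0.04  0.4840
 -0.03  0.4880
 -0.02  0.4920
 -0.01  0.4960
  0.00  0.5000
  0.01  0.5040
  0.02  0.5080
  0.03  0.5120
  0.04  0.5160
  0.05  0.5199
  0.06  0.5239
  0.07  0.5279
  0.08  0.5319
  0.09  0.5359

σ√T = 0.17 × 1.1180 = 0.1901
d₁ = [ln(460/480) + (0.055 − 0.013 + 0.17²/2)·1.25] / 0.1901 = [-0.0426 + 0.0706] / 0.1901 = 0.1473 ⇒ 0.15
d₂ = d₁ − σ√T = 0.1473 − 0.1901 = -0.0427 ⇒ -0.04
exp(−qT) = exp(−0.013·1.25) = 0.9839;  exp(−rT) = exp(−0.055·1.25) = 0.9336
N(−d₂) = N(0.04) = 0.5160;  N(−d₁) = N(-0.15) = 0.4404
P = 480·0.9336·0.5160 − 460·0.9839·0.4404 = 231.2340 − 199.3224 = 31.9117

$31.91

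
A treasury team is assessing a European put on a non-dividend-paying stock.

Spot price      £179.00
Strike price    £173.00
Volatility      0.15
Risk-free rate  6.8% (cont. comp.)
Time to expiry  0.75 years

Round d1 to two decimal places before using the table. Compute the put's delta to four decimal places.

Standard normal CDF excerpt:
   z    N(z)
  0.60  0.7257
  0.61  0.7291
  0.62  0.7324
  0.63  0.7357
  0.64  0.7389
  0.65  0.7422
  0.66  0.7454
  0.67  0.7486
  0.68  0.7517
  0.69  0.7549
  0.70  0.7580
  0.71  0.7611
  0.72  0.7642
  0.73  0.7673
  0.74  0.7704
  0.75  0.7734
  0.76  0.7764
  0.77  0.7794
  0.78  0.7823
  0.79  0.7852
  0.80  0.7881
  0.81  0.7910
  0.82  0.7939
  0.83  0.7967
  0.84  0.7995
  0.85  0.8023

-0.2358

σ√T = 0.15·√0.75 = 0.1299
ln(S/K) + (r + σ²/2)T = ln(179/173) + (0.068 + 0.15²/2)·0.75 = 0.0341 + 0.0594 = 0.0935
d₁ = 0.0935 / 0.1299 = 0.7200 ⇒ 0.72
N(d₁) = N(0.72) = 0.7642
Δ_put = N(d₁) − 1 = 0.7642 − 1 = -0.2358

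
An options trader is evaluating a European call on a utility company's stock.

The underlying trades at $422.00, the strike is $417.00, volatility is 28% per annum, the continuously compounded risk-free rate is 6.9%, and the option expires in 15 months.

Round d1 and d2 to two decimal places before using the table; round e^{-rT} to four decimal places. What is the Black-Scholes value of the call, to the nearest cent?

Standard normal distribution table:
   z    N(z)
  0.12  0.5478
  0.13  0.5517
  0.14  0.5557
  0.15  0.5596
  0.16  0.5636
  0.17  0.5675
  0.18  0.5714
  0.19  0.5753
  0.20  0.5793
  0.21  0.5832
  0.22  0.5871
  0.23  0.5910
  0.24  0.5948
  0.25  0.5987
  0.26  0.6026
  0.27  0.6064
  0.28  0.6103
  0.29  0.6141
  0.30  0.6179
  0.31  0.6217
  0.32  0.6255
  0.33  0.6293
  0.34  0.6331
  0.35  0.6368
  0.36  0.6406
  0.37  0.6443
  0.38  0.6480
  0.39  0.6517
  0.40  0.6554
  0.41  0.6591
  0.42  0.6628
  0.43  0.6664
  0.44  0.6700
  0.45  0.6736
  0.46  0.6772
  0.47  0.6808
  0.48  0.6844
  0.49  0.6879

σ√T = 0.28·√1.25 = 0.3130
ln(S/K) + (r + σ²/2)T = ln(422/417) + (0.069 + 0.28²/2)·1.25 = 0.0119 + 0.1353 = 0.1472
d₁ = 0.1472 / 0.3130 = 0.4701 ⇒ 0.47
d₂ = d₁ − σ√T = 0.4701 − 0.3130 = 0.1571 ⇒ 0.16
exp(−rT) = exp(−0.069·1.25) = 0.9174
C = 422·N(0.47) − 417·0.9174·N(0.16) = 422·0.6808 − 417·0.9174·0.5636 = 287.2976 − 215.6084 = 71.6892

$71.69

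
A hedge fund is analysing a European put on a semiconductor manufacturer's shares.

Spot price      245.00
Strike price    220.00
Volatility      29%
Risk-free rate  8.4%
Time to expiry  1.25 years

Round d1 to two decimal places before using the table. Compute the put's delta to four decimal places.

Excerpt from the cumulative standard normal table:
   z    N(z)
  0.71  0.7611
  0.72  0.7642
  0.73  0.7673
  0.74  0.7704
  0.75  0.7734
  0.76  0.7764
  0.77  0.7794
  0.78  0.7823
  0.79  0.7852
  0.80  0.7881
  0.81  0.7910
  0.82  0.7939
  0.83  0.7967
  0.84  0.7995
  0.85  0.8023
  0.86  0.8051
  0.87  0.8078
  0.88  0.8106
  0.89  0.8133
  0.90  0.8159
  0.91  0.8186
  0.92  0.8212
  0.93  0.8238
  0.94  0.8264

-0.2061

σ√T = 0.29 × 1.1180 = 0.3242
ln(S/K) + (r + σ²/2)T = ln(245/220) + (0.084 + 0.29²/2)·1.25 = 0.1076 + 0.1576 = 0.2652
d₁ = 0.2652 / 0.3242 = 0.8179 ⇒ 0.82
N(d₁) = N(0.82) = 0.7939
Δ_put = N(d₁) − 1 = 0.7939 − 1 = -0.2061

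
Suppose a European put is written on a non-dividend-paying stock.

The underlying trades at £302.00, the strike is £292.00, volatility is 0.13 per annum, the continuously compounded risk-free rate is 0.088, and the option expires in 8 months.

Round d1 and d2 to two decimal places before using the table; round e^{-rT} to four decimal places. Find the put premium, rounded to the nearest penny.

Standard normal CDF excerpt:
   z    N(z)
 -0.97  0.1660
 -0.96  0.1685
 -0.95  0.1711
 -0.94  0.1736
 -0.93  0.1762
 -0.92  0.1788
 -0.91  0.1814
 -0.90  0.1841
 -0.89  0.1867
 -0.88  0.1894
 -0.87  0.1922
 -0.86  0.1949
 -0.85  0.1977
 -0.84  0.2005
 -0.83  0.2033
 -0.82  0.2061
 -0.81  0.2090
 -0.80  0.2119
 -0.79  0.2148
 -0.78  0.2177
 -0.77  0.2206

£2.75

σ√T = 0.13·√0.6667 = 0.1061
d₁ = [ln(302/292) + (0.088 + 0.13²/2)·0.6667] / 0.1061 = [0.0337 + 0.0643] / 0.1061 = 0.9230 which rounds to 0.92
d₂ = d₁ − σ√T = 0.9230 − 0.1061 = 0.8169 which rounds to 0.82
e^(−rT) = e^(−0.088·0.6667) = 0.9430
N(−d₂) = N(-0.82) = 0.2061;  N(−d₁) = N(-0.92) = 0.1788
P = 292·0.9430·0.2061 − 302·0.1788 = 56.7509 − 53.9976 = 2.7533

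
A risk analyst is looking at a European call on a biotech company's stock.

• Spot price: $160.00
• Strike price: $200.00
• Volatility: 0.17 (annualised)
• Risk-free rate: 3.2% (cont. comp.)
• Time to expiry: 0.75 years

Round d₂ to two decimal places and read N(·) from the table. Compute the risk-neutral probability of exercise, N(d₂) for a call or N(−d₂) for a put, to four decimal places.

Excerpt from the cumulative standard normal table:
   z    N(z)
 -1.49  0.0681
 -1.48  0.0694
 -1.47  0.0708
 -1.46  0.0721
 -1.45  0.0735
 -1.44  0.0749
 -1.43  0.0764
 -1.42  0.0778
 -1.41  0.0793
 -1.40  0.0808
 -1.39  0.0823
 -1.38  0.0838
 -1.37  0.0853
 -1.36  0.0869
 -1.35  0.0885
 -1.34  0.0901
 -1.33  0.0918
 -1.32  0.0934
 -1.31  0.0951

σ√T = 0.17·√0.75 = 0.1472
d₁ = [ln(160/200) + (0.032 + 0.17²/2)·0.75] / 0.1472 = [-0.2231 + 0.0348] / 0.1472 = -1.2790 ⇒ -1.28
d₂ = d₁ − σ√T = -1.2790 − 0.1472 = -1.4263 ⇒ -1.43
Risk-neutral Pr[S_T > K] = N(d₂) = N(-1.43) = 0.0764

0.0764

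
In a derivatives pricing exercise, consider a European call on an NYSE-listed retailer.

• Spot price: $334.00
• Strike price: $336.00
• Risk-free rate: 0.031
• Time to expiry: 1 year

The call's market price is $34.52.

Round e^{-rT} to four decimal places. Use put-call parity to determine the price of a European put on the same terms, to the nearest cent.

exp(−rT) = exp(−0.031·1) = 0.9695
Put-call parity: C − P = S − K·e^(−rT) = 334 − 336·0.9695 = 334 − 325.7520 = 8.2480
P = C − (C − P) = 34.52 − (8.2480) = 26.2720

$26.27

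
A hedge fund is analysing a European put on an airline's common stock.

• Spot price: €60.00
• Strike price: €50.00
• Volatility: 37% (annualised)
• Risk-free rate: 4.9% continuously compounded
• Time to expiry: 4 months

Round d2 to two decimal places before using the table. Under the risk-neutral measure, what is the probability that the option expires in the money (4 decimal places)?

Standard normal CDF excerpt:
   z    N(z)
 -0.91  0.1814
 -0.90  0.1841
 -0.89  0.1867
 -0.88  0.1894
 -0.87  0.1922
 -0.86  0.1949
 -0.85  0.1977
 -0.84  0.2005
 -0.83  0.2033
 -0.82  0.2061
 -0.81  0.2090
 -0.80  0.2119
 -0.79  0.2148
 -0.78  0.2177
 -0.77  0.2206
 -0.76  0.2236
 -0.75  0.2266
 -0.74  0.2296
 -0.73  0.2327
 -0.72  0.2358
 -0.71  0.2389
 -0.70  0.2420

σ√T = 0.37 × 0.5774 = 0.2136
ln(S/K) + (r + σ²/2)T = ln(60/50) + (0.049 + 0.37²/2)·0.3333 = 0.1823 + 0.0391 = 0.2215
d₁ = 0.2215 / 0.2136 = 1.0368 ≈ 1.04
d₂ = d₁ − σ√T = 1.0368 − 0.2136 = 0.8231 ≈ 0.82
Risk-neutral Pr[S_T < K] = N(−d₂) = N(-0.82) = 0.2061

0.2061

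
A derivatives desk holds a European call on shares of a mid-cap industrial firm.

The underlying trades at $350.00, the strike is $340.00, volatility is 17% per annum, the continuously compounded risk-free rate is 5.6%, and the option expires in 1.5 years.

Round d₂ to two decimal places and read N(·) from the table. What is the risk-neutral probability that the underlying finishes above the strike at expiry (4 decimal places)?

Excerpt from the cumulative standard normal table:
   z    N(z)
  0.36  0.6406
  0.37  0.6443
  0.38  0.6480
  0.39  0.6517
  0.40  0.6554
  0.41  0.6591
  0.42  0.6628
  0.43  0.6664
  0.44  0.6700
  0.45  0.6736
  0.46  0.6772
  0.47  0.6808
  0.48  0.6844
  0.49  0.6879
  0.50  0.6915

σ√T = 0.17 × 1.2247 = 0.2082
d₁ = [ln(350/340) + (0.056 + ½·0.17²)·1.5] / (σ√T) = (0.0290 + 0.1057) / 0.2082 = 0.6468 which rounds to 0.65
d₂ = 0.6468 − 0.2082 = 0.4386 which rounds to 0.44
Pr(exercise) under Q = N(d₂) = 0.6700

0.6700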